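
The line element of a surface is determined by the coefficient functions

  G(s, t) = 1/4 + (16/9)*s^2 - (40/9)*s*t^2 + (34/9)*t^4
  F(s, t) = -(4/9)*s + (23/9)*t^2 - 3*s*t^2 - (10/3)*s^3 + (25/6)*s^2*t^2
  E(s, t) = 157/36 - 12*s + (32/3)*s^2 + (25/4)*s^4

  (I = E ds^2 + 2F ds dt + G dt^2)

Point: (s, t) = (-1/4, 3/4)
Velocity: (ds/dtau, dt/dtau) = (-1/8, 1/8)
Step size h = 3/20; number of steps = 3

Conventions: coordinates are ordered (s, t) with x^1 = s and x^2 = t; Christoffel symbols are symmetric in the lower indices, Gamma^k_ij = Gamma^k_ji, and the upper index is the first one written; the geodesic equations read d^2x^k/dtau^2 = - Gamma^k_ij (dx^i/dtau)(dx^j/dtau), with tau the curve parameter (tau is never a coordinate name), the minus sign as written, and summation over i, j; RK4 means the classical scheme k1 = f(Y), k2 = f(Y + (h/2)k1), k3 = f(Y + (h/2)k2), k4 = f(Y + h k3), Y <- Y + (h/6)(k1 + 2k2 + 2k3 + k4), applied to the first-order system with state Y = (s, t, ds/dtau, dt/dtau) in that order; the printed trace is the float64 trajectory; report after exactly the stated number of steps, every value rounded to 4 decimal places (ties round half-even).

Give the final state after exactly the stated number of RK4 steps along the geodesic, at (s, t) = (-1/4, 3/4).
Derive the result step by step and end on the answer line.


f(Y) = (ds/dtau, dt/dtau, -Gamma^s_ij Y'^i Y'^j, -Gamma^t_ij Y'^i Y'^j) with the Gammas evaluated at the stage position; h = 0.150000; intermediate values shown to 6 dp
step 0: s = -0.2500, t = 0.7500, ds/dtau = -0.1250, dt/dtau = 0.1250
step 1:
  k1: at (s, t) = (-0.250000, 0.750000), (ds/dtau, dt/dtau) = (-0.125000, 0.125000); Gamma_sss = -0.840555, Gamma_sst = 0.285786, Gamma_stt = 0.516564, Gamma_tss = -0.965246, Gamma_tst = -1.060927, Gamma_ttt = 1.329581; k1 = (-0.125000, 0.125000, 0.013993, -0.038847)
  k2: at (s, t) = (-0.259375, 0.759375), (ds/dtau, dt/dtau) = (-0.123951, 0.122086); Gamma_sss = -0.825798, Gamma_sst = 0.286483, Gamma_stt = 0.518436, Gamma_tss = -0.973279, Gamma_tst = -1.043099, Gamma_ttt = 1.315651; k2 = (-0.123951, 0.122086, 0.013631, -0.036226)
  k3: at (s, t) = (-0.259296, 0.759156), (ds/dtau, dt/dtau) = (-0.123978, 0.122283); Gamma_sss = -0.825935, Gamma_sst = 0.286431, Gamma_stt = 0.518350, Gamma_tss = -0.973495, Gamma_tst = -1.043431, Gamma_ttt = 1.315816; k3 = (-0.123978, 0.122283, 0.013629, -0.036350)
  k4: at (s, t) = (-0.268597, 0.768342), (ds/dtau, dt/dtau) = (-0.122956, 0.119547); Gamma_sss = -0.811472, Gamma_sst = 0.287089, Gamma_stt = 0.520209, Gamma_tss = -0.981318, Gamma_tst = -1.026358, Gamma_ttt = 1.301902; k4 = (-0.122956, 0.119547, 0.013273, -0.033944)
  Y <- Y + (h/6)(k1 + 2k2 + 2k3 + k4): s = -0.2686, t = 0.7683, ds/dtau = -0.1230, dt/dtau = 0.1196
step 2:
  k1: at (s, t) = (-0.268595, 0.768332), (ds/dtau, dt/dtau) = (-0.122955, 0.119551); Gamma_sss = -0.811475, Gamma_sst = 0.287086, Gamma_stt = 0.520204, Gamma_tss = -0.981335, Gamma_tst = -1.026372, Gamma_ttt = 1.301908; k1 = (-0.122955, 0.119551, 0.013273, -0.033946)
  k2: at (s, t) = (-0.277817, 0.777299), (ds/dtau, dt/dtau) = (-0.121960, 0.117005); Gamma_sss = -0.797310, Gamma_sst = 0.287706, Gamma_stt = 0.522030, Gamma_tss = -0.989010, Gamma_tst = -1.010086, Gamma_ttt = 1.288067; k2 = (-0.121960, 0.117005, 0.012924, -0.031751)
  k3: at (s, t) = (-0.277742, 0.777108), (ds/dtau, dt/dtau) = (-0.121986, 0.117170); Gamma_sss = -0.797436, Gamma_sst = 0.287663, Gamma_stt = 0.521954, Gamma_tss = -0.989185, Gamma_tst = -1.010368, Gamma_ttt = 1.288224; k3 = (-0.121986, 0.117170, 0.012924, -0.031849)
  k4: at (s, t) = (-0.286893, 0.785908), (ds/dtau, dt/dtau) = (-0.121017, 0.114774); Gamma_sss = -0.783548, Gamma_sst = 0.288266, Gamma_stt = 0.523763, Gamma_tss = -0.996645, Gamma_tst = -0.994772, Gamma_ttt = 1.274467; k4 = (-0.121017, 0.114774, 0.012583, -0.029827)
  Y <- Y + (h/6)(k1 + 2k2 + 2k3 + k4): s = -0.2869, t = 0.7859, ds/dtau = -0.1210, dt/dtau = 0.1148
step 3:
  k1: at (s, t) = (-0.286892, 0.785899), (ds/dtau, dt/dtau) = (-0.121017, 0.114777); Gamma_sss = -0.783550, Gamma_sst = 0.288264, Gamma_stt = 0.523759, Gamma_tss = -0.996658, Gamma_tst = -0.994783, Gamma_ttt = 1.274472; k1 = (-0.121017, 0.114777, 0.012583, -0.029828)
  k2: at (s, t) = (-0.295968, 0.794507), (ds/dtau, dt/dtau) = (-0.120073, 0.112540); Gamma_sss = -0.769942, Gamma_sst = 0.288847, Gamma_stt = 0.525535, Gamma_tss = -1.003957, Gamma_tst = -0.979899, Gamma_ttt = 1.260841; k2 = (-0.120073, 0.112540, 0.012251, -0.027977)
  k3: at (s, t) = (-0.295897, 0.794340), (ds/dtau, dt/dtau) = (-0.120098, 0.112679); Gamma_sss = -0.770058, Gamma_sst = 0.288812, Gamma_stt = 0.525469, Gamma_tss = -1.004101, Gamma_tst = -0.980139, Gamma_ttt = 1.260987; k3 = (-0.120098, 0.112679, 0.012252, -0.028055)
  k4: at (s, t) = (-0.304907, 0.802801), (ds/dtau, dt/dtau) = (-0.119179, 0.110569); Gamma_sss = -0.756708, Gamma_sst = 0.289393, Gamma_stt = 0.527228, Gamma_tss = -1.011189, Gamma_tst = -0.965881, Gamma_ttt = 1.247480; k4 = (-0.119179, 0.110569, 0.011929, -0.026344)
  Y <- Y + (h/6)(k1 + 2k2 + 2k3 + k4): s = -0.3049, t = 0.8028, ds/dtau = -0.1192, dt/dtau = 0.1106

Answer: s = -0.3049, t = 0.8028, ds/dtau = -0.1192, dt/dtau = 0.1106


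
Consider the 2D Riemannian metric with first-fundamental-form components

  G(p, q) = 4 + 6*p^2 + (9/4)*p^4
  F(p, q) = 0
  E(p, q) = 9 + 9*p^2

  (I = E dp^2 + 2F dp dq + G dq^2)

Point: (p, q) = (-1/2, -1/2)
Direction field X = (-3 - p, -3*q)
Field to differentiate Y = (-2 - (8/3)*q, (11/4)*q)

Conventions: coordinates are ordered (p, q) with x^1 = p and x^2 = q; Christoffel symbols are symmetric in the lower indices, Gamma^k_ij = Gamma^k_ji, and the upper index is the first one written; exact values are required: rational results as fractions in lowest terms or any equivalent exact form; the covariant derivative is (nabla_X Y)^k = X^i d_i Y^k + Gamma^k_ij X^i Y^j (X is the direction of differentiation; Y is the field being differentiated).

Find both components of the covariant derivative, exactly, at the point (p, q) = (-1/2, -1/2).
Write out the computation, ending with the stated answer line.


E = 45/4, F = 0, G = 361/64 at the point
E_p = -9, E_q = 0, F_p = 0, F_q = 0, G_p = -57/8, G_q = 0
EG - F^2 = 16245/256;  g^inv = (256/16245) * [[361/64, 0], [0, 45/4]]
first-kind symbols [ij,l] = (1/2)(d_i g_jl + d_j g_il - d_l g_ij): [pp,p] = E_p/2 = -9/2, [pp,q] = F_p - E_q/2 = 0, [pq,p] = E_q/2 = 0, [pq,q] = G_p/2 = -57/16, [qq,p] = F_q - G_p/2 = 57/16, [qq,q] = G_q/2 = 0
Gamma^p_ij = (G*[ij,p] - F*[ij,q])/(EG - F^2), Gamma^q_ij = (E*[ij,q] - F*[ij,p])/(EG - F^2)
Gamma_ppp = -2/5, Gamma_ppq = 0, Gamma_pqq = 19/60, Gamma_qpp = 0, Gamma_qpq = -12/19, Gamma_qqq = 0
X = (-5/2, 3/2), Y = (-2/3, -11/8) at the point

Answer: (nabla_X Y)^p = -5107/960, (nabla_X Y)^q = 393/152


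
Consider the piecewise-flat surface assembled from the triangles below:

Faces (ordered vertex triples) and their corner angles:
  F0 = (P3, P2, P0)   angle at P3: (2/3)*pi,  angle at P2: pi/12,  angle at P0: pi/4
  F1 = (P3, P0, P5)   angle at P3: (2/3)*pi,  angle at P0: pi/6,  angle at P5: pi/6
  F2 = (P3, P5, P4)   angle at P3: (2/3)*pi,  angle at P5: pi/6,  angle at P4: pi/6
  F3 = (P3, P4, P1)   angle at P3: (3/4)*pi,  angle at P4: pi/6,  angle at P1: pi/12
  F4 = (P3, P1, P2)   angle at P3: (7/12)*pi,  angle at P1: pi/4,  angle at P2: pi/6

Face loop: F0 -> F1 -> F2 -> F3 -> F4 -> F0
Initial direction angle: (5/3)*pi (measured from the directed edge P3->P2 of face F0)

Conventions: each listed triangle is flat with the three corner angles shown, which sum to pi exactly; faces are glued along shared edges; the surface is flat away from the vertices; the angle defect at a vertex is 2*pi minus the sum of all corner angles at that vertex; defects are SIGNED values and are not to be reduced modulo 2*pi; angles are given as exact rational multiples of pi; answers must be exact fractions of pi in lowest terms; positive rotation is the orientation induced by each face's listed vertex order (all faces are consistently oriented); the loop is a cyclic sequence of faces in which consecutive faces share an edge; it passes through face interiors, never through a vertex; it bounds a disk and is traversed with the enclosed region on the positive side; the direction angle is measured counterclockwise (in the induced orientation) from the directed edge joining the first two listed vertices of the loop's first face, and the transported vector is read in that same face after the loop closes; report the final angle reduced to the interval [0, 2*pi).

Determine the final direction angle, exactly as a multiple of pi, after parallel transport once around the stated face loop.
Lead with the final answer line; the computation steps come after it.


Answer: final direction angle = pi/3

enclosed vertex P3: corner angles sum to (10/3)*pi, defect = 2*pi - (10/3)*pi = (-4/3)*pi
adding the enclosed defects to the starting angle (mod 2*pi, induced orientation) gives the holonomy
final angle = (5/3)*pi - (4/3)*pi = pi/3 (mod 2*pi)


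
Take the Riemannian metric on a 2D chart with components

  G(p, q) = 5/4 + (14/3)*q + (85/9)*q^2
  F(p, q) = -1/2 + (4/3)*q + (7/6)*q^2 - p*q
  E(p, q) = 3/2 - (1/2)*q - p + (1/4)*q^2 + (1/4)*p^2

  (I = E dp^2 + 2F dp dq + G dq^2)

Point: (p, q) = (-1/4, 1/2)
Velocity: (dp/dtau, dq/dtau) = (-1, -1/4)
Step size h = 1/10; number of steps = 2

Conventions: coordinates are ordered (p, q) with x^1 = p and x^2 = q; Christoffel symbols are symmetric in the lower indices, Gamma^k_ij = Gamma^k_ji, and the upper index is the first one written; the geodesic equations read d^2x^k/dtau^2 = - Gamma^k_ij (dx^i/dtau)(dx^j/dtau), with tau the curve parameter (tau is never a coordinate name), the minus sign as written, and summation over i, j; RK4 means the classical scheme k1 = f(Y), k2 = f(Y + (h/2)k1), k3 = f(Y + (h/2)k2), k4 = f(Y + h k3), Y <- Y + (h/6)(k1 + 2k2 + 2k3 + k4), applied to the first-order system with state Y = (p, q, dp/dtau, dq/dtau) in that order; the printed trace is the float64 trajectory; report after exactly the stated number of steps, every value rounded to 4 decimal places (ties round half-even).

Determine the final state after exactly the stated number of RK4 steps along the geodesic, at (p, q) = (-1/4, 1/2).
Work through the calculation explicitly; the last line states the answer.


f(Y) = (dp/dtau, dq/dtau, -Gamma^p_ij Y'^i Y'^j, -Gamma^q_ij Y'^i Y'^j) with the Gammas evaluated at the stage position; h = 0.100000; intermediate values shown to 6 dp
step 0: p = -0.2500, q = 0.5000, dp/dtau = -1.0000, dq/dtau = -0.2500
step 1:
  k1: at (p, q) = (-0.250000, 0.500000), (dp/dtau, dq/dtau) = (-1.000000, -0.250000); Gamma_ppp = -0.345655, Gamma_ppq = -0.082189, Gamma_pqq = 1.352920, Gamma_qpp = -0.029165, Gamma_qpq = 0.008065, Gamma_qqq = 1.054153; k1 = (-1.000000, -0.250000, 0.302192, -0.040753)
  k2: at (p, q) = (-0.300000, 0.487500), (dp/dtau, dq/dtau) = (-0.984890, -0.252038); Gamma_ppp = -0.341065, Gamma_ppq = -0.081033, Gamma_pqq = 1.316264, Gamma_qpp = -0.028385, Gamma_qpq = 0.008055, Gamma_qqq = 1.071595; k2 = (-0.984890, -0.252038, 0.287453, -0.044536)
  k3: at (p, q) = (-0.299245, 0.487398), (dp/dtau, dq/dtau) = (-0.985627, -0.252227); Gamma_ppp = -0.341131, Gamma_ppq = -0.081086, Gamma_pqq = 1.316690, Gamma_qpp = -0.028402, Gamma_qpq = 0.008053, Gamma_qqq = 1.071797; k3 = (-0.985627, -0.252227, 0.287946, -0.044599)
  k4: at (p, q) = (-0.348563, 0.474777), (dp/dtau, dq/dtau) = (-0.971205, -0.254460); Gamma_ppp = -0.336675, Gamma_ppq = -0.079989, Gamma_pqq = 1.282616, Gamma_qpp = -0.027603, Gamma_qpq = 0.008028, Gamma_qqq = 1.089839; k4 = (-0.971205, -0.254460, 0.274052, -0.048499)
  Y <- Y + (h/6)(k1 + 2k2 + 2k3 + k4): p = -0.3485, q = 0.4748, dp/dtau = -0.9712, dq/dtau = -0.2545
step 2:
  k1: at (p, q) = (-0.348537, 0.474784), (dp/dtau, dq/dtau) = (-0.971216, -0.254459); Gamma_ppp = -0.336678, Gamma_ppq = -0.079990, Gamma_pqq = 1.282633, Gamma_qpp = -0.027603, Gamma_qpq = 0.008028, Gamma_qqq = 1.089830; k1 = (-0.971216, -0.254459, 0.274062, -0.048497)
  k2: at (p, q) = (-0.397098, 0.462061), (dp/dtau, dq/dtau) = (-0.957513, -0.256884); Gamma_ppp = -0.332363, Gamma_ppq = -0.078953, Gamma_pqq = 1.251043, Gamma_qpp = -0.026781, Gamma_qpq = 0.007988, Gamma_qqq = 1.108468; k2 = (-0.957513, -0.256884, 0.261005, -0.052523)
  k3: at (p, q) = (-0.396413, 0.461939), (dp/dtau, dq/dtau) = (-0.958166, -0.257085); Gamma_ppp = -0.332420, Gamma_ppq = -0.079002, Gamma_pqq = 1.251394, Gamma_qpp = -0.026796, Gamma_qpq = 0.007986, Gamma_qqq = 1.108705; k3 = (-0.958166, -0.257085, 0.261402, -0.052611)
  k4: at (p, q) = (-0.444354, 0.449075), (dp/dtau, dq/dtau) = (-0.945076, -0.259720); Gamma_ppp = -0.328230, Gamma_ppq = -0.078018, Gamma_pqq = 1.222040, Gamma_qpp = -0.025942, Gamma_qpq = 0.007929, Gamma_qqq = 1.128029; k4 = (-0.945076, -0.259720, 0.249033, -0.056813)
  Y <- Y + (h/6)(k1 + 2k2 + 2k3 + k4): p = -0.4443, q = 0.4491, dp/dtau = -0.9451, dq/dtau = -0.2597

Answer: p = -0.4443, q = 0.4491, dp/dtau = -0.9451, dq/dtau = -0.2597


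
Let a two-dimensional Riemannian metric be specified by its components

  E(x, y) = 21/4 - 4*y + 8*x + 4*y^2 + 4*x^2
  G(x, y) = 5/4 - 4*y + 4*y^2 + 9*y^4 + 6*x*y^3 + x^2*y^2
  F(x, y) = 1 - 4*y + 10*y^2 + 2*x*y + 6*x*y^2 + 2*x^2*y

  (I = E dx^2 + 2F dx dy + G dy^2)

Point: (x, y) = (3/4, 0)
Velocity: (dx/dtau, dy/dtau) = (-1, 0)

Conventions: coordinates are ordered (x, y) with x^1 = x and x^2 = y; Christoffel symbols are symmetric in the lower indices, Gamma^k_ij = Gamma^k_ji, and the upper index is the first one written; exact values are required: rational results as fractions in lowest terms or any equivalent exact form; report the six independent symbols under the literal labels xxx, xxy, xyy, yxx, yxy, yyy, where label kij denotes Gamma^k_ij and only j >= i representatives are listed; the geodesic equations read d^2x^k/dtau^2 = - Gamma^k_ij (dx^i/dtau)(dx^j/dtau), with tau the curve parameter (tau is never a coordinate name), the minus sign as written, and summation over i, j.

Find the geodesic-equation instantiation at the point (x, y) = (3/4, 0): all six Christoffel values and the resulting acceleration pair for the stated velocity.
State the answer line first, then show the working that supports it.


Answer: Gamma_xxx = 54/127, Gamma_xxy = -20/127, Gamma_xyy = 9/508, Gamma_yxx = 160/127, Gamma_yxy = 16/127, Gamma_yyy = -205/127; accelerations (d^2x/dtau^2, d^2y/dtau^2) = (-54/127, -160/127)

E = 27/2, F = 1, G = 5/4 at the point
E_x = 14, E_y = -4, F_x = 0, F_y = -11/8, G_x = 0, G_y = -4
EG - F^2 = 127/8;  g^inv = (8/127) * [[5/4, -1], [-1, 27/2]]
first-kind symbols [ij,l] = (1/2)(d_i g_jl + d_j g_il - d_l g_ij): [xx,x] = E_x/2 = 7, [xx,y] = F_x - E_y/2 = 2, [xy,x] = E_y/2 = -2, [xy,y] = G_x/2 = 0, [yy,x] = F_y - G_x/2 = -11/8, [yy,y] = G_y/2 = -2
Gamma^x_ij = (G*[ij,x] - F*[ij,y])/(EG - F^2), Gamma^y_ij = (E*[ij,y] - F*[ij,x])/(EG - F^2)
Gamma_xxx = 54/127, Gamma_xxy = -20/127, Gamma_xyy = 9/508, Gamma_yxx = 160/127, Gamma_yxy = 16/127, Gamma_yyy = -205/127
d^2x/dtau^2 = -(Gamma_xxx*(-1)^2 + 2*Gamma_xxy*(-1)*(0) + Gamma_xyy*(0)^2) = -54/127
d^2y/dtau^2 = -(Gamma_yxx*(-1)^2 + 2*Gamma_yxy*(-1)*(0) + Gamma_yyy*(0)^2) = -160/127


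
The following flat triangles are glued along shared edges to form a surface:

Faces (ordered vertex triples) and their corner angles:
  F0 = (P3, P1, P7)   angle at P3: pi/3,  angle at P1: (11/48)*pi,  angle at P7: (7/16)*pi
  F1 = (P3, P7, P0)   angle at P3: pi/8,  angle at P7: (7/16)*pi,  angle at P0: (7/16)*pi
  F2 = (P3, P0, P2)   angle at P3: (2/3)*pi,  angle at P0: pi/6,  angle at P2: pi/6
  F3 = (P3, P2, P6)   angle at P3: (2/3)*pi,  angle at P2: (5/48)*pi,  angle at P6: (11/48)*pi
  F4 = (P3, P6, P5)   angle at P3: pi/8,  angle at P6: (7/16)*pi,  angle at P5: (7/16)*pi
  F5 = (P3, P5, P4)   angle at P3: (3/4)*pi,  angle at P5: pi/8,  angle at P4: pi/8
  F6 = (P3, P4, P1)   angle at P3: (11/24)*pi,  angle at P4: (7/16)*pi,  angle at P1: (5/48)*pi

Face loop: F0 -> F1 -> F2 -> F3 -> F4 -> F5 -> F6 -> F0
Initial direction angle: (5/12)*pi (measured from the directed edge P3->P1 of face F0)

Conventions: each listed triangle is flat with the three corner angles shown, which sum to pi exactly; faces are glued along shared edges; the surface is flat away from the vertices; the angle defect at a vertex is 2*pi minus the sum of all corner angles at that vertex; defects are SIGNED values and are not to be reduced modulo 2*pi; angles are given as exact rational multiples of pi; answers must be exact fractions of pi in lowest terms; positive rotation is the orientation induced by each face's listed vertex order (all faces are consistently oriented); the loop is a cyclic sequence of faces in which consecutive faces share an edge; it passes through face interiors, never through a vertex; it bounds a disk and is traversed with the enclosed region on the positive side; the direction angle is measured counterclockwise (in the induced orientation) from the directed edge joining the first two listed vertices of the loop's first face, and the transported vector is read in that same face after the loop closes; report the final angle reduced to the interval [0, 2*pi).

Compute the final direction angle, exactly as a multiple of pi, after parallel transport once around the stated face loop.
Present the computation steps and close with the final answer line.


enclosed vertex P3: corner angles sum to (25/8)*pi, defect = 2*pi - (25/8)*pi = (-9/8)*pi
adding the enclosed defects to the starting angle (mod 2*pi, induced orientation) gives the holonomy
final angle = (5/12)*pi - (9/8)*pi = (31/24)*pi (mod 2*pi)

Answer: final direction angle = (31/24)*pi


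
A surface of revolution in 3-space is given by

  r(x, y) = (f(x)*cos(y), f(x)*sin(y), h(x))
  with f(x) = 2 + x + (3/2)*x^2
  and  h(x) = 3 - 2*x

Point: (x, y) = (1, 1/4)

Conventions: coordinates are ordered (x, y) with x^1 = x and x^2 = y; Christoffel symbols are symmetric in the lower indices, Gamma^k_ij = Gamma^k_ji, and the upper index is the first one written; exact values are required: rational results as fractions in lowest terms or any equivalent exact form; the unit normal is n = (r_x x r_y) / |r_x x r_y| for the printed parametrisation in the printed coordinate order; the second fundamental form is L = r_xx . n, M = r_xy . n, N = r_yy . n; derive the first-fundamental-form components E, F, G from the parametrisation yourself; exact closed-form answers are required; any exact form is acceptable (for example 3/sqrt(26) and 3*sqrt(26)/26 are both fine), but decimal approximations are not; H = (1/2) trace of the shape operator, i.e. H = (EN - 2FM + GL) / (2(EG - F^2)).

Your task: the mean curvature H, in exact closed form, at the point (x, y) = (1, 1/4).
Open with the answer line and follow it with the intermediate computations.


Answer: H = -13*sqrt(5)/1800

f = 9/2, f' = 4, f'' = 3, h' = -2, h'' = 0
E = 20, F = 0, G = 81/4; answer radicand W^2 = 20
unnormalised second-form numerators: l = 6, m = 0, n = -9; L = l/sqrt(20), and similarly M = m/sqrt(W^2), N = n/sqrt(W^2)
H = (E*n - 2*F*m + G*l) / (2*(EG - F^2)*sqrt(W^2)); E*n - 2*F*m + G*l = -117/2, EG - F^2 = 405, so H = (-13/180)/sqrt(20)


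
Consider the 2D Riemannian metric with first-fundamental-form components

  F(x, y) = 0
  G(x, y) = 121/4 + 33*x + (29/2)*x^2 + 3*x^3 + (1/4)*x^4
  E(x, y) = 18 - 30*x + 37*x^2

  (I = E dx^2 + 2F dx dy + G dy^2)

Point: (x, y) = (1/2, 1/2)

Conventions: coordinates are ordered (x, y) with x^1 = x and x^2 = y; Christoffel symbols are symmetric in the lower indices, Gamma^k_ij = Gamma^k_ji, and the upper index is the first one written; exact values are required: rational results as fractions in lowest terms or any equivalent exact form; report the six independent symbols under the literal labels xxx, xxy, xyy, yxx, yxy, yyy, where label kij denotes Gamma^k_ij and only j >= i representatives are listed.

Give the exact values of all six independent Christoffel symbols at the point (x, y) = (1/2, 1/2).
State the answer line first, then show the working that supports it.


Answer: Gamma_xxx = 2/7, Gamma_xxy = 0, Gamma_xyy = -57/28, Gamma_yxx = 0, Gamma_yxy = 28/57, Gamma_yyy = 0

E = 49/4, F = 0, G = 3249/64 at the point
E_x = 7, E_y = 0, F_x = 0, F_y = 0, G_x = 399/8, G_y = 0
EG - F^2 = 159201/256;  g^inv = (256/159201) * [[3249/64, 0], [0, 49/4]]
first-kind symbols [ij,l] = (1/2)(d_i g_jl + d_j g_il - d_l g_ij): [xx,x] = E_x/2 = 7/2, [xx,y] = F_x - E_y/2 = 0, [xy,x] = E_y/2 = 0, [xy,y] = G_x/2 = 399/16, [yy,x] = F_y - G_x/2 = -399/16, [yy,y] = G_y/2 = 0
Gamma^x_ij = (G*[ij,x] - F*[ij,y])/(EG - F^2), Gamma^y_ij = (E*[ij,y] - F*[ij,x])/(EG - F^2)


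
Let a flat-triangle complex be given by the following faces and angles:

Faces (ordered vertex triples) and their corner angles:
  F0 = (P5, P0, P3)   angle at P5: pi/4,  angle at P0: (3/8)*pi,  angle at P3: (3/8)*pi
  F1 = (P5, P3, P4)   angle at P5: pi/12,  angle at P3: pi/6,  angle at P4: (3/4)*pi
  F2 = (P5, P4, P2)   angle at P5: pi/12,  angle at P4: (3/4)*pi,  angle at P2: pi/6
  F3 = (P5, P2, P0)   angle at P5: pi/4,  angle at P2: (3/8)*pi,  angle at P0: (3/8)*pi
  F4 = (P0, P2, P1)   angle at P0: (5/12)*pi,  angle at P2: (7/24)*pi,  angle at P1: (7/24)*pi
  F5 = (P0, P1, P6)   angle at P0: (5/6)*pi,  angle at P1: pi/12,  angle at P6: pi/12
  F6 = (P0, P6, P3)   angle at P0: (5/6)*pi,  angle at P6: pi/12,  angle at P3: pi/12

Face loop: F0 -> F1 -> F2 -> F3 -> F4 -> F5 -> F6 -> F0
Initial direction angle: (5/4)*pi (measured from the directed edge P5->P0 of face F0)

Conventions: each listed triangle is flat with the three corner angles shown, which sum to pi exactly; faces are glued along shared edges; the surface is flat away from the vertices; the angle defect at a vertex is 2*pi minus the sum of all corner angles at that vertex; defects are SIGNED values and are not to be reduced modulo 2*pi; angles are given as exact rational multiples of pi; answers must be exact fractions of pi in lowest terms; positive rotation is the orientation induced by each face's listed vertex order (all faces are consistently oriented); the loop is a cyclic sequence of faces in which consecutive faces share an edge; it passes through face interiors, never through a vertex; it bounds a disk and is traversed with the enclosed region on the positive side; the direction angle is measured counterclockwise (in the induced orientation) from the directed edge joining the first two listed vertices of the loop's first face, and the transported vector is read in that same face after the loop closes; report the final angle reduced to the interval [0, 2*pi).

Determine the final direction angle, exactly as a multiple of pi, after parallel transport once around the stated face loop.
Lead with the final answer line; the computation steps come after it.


Answer: final direction angle = (7/4)*pi

enclosed vertex P0: corner angles sum to (17/6)*pi, defect = 2*pi - (17/6)*pi = (-5/6)*pi
enclosed vertex P5: corner angles sum to (2/3)*pi, defect = 2*pi - (2/3)*pi = (4/3)*pi
transport around the loop rotates by the sum of enclosed defects; add to the initial angle mod 2*pi
final angle = (5/4)*pi + pi/2 = (7/4)*pi (mod 2*pi)


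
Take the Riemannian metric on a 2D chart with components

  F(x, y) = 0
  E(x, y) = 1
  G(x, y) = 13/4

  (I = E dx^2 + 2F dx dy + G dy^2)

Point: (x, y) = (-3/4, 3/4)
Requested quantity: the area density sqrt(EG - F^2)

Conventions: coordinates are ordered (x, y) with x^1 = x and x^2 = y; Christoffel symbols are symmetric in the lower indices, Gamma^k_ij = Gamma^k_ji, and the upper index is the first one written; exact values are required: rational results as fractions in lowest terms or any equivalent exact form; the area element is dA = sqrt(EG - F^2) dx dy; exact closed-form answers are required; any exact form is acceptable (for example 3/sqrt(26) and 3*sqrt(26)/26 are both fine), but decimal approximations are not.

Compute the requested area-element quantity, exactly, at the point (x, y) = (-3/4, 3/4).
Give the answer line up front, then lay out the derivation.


Answer: sqrt(EG - F^2) = sqrt(13)/2

E = 1, F = 0, G = 13/4; EG - F^2 = 13/4


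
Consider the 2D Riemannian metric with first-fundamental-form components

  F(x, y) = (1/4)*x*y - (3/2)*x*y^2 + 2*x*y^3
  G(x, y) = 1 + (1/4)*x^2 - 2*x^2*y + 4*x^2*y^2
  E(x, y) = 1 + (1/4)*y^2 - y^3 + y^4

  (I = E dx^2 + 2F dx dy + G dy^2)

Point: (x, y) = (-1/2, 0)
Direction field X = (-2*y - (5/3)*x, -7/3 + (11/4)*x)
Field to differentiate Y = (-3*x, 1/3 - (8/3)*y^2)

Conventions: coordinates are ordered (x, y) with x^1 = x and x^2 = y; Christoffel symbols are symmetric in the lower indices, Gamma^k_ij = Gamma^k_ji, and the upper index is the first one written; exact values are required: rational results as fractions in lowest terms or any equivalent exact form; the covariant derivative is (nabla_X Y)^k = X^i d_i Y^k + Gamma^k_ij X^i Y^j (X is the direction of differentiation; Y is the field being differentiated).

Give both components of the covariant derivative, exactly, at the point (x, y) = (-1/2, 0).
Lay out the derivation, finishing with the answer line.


E = 1, F = 0, G = 17/16 at the point
E_x = 0, E_y = 0, F_x = 0, F_y = -1/8, G_x = -1/4, G_y = -1/2
EG - F^2 = 17/16;  g^inv = (16/17) * [[17/16, 0], [0, 1]]
first-kind symbols [ij,l] = (1/2)(d_i g_jl + d_j g_il - d_l g_ij): [xx,x] = E_x/2 = 0, [xx,y] = F_x - E_y/2 = 0, [xy,x] = E_y/2 = 0, [xy,y] = G_x/2 = -1/8, [yy,x] = F_y - G_x/2 = 0, [yy,y] = G_y/2 = -1/4
Gamma^x_ij = (G*[ij,x] - F*[ij,y])/(EG - F^2), Gamma^y_ij = (E*[ij,y] - F*[ij,x])/(EG - F^2)
Gamma_xxx = 0, Gamma_xxy = 0, Gamma_xyy = 0, Gamma_yxx = 0, Gamma_yxy = -2/17, Gamma_yyy = -4/17
X = (5/6, -89/24), Y = (3/2, 1/3) at the point

Answer: (nabla_X Y)^x = -5/2, (nabla_X Y)^y = 1117/1224


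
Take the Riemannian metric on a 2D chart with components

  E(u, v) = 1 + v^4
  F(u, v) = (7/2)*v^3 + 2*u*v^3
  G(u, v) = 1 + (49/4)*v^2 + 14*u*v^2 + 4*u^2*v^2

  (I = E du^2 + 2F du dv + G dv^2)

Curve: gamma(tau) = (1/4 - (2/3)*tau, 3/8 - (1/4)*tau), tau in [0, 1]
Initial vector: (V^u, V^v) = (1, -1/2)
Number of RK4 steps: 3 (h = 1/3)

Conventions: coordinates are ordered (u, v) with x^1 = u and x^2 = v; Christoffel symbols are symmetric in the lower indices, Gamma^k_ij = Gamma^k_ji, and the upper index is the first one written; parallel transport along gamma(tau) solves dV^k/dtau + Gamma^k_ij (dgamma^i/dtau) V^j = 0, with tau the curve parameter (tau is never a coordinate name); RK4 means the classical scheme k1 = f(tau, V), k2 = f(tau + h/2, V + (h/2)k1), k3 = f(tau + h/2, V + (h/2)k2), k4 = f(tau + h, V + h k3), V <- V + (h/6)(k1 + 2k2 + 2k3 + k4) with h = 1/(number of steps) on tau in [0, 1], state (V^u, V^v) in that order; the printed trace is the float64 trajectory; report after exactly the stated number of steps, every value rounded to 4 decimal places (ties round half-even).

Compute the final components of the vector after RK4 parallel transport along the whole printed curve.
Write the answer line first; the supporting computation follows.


Answer: V^u = 0.9794, V^v = -0.7764

gamma'(tau) = (-2/3, -1/4); f(tau, V)^k = -Gamma^k_ij(gamma(tau)) gamma'^i(tau) V^j; h = 1/3; intermediate values shown to 6 dp
curve data and Christoffel symbols at the stage parameters:
  tau = 0.000000: gamma = (0.250000, 0.375000), gamma' = (-0.666667, -0.250000); Gamma_uuu = 0.000000, Gamma_uuv = 0.032256, Gamma_uvv = 0.172030, Gamma_vuu = 0.000000, Gamma_vuv = 0.344060, Gamma_vvv = 1.834988
  tau = 0.166667: gamma = (0.138889, 0.333333), gamma' = (-0.666667, -0.250000); Gamma_uuu = 0.000000, Gamma_uuv = 0.028511, Gamma_uvv = 0.161563, Gamma_vuu = 0.000000, Gamma_vuv = 0.323126, Gamma_vvv = 1.831045
  tau = 0.333333: gamma = (0.027778, 0.291667), gamma' = (-0.666667, -0.250000); Gamma_uuu = 0.000000, Gamma_uuv = 0.023827, Gamma_uvv = 0.145231, Gamma_vuu = 0.000000, Gamma_vuv = 0.290461, Gamma_vvv = 1.770430
  tau = 0.500000: gamma = (-0.083333, 0.250000), gamma' = (-0.666667, -0.250000); Gamma_uuu = 0.000000, Gamma_uuv = 0.018400, Gamma_uvv = 0.122668, Gamma_vuu = 0.000000, Gamma_vuv = 0.245336, Gamma_vvv = 1.635574
  tau = 0.666667: gamma = (-0.194444, 0.208333), gamma' = (-0.666667, -0.250000); Gamma_uuu = 0.000000, Gamma_uuv = 0.012718, Gamma_uvv = 0.094960, Gamma_vuu = 0.000000, Gamma_vuv = 0.189920, Gamma_vvv = 1.418066
  tau = 0.833333: gamma = (-0.305556, 0.166667), gamma' = (-0.666667, -0.250000); Gamma_uuu = 0.000000, Gamma_uuv = 0.007512, Gamma_uvv = 0.065104, Gamma_vuu = 0.000000, Gamma_vuv = 0.130208, Gamma_vvv = 1.128469
  tau = 1.000000: gamma = (-0.416667, 0.125000), gamma' = (-0.666667, -0.250000); Gamma_uuu = 0.000000, Gamma_uuv = 0.003515, Gamma_uvv = 0.037492, Gamma_vuu = 0.000000, Gamma_vuv = 0.074984, Gamma_vvv = 0.799824
step 0: V^u = 1.0000, V^v = -0.5000
step 1: k1 = (-0.024192, -0.258045), k2 = (-0.025155, -0.285085), k3 = (-0.025423, -0.288132), k4 = (-0.025203, -0.307232); V <- V + (h/6)(k1 + 2k2 + 2k3 + k4): V^u = 0.9916, V^v = -0.5951
step 2: k1 = (-0.025152, -0.306620), k2 = (-0.023201, -0.309353), k3 = (-0.023220, -0.309594), k4 = (-0.019370, -0.289254); V <- V + (h/6)(k1 + 2k2 + 2k3 + k4): V^u = 0.9840, V^v = -0.6970
step 3: k1 = (-0.019327, -0.288613), k2 = (-0.014016, -0.242948), k3 = (-0.013853, -0.240111), k4 = (-0.008243, -0.175850); V <- V + (h/6)(k1 + 2k2 + 2k3 + k4): V^u = 0.9794, V^v = -0.7764


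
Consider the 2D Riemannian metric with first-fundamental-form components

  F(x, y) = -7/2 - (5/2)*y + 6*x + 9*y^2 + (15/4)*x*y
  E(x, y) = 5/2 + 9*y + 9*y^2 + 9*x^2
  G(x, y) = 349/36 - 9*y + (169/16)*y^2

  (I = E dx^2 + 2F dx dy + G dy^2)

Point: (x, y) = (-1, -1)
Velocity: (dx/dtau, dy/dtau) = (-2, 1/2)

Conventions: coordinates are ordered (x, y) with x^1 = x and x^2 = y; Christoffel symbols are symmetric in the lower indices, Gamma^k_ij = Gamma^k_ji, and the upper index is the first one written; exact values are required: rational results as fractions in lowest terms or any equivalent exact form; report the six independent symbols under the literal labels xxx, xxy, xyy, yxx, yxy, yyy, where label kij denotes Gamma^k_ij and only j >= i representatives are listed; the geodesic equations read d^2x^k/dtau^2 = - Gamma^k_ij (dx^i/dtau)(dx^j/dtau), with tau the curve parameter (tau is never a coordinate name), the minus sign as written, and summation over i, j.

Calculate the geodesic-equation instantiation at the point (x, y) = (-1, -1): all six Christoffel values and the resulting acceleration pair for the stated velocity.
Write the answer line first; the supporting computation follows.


Answer: Gamma_xxx = -87012/87377, Gamma_xxy = -37917/87377, Gamma_xyy = -179387/87377, Gamma_yxx = 1620/3799, Gamma_yxy = 324/3799, Gamma_yyy = -423/3799; accelerations (d^2x/dtau^2, d^2y/dtau^2) = (55141/15196, -22905/15196)

E = 23/2, F = 23/4, G = 4213/144 at the point
E_x = -18, E_y = -9, F_x = 9/4, F_y = -97/4, G_x = 0, G_y = -241/8
EG - F^2 = 87377/288;  g^inv = (288/87377) * [[4213/144, -23/4], [-23/4, 23/2]]
first-kind symbols [ij,l] = (1/2)(d_i g_jl + d_j g_il - d_l g_ij): [xx,x] = E_x/2 = -9, [xx,y] = F_x - E_y/2 = 27/4, [xy,x] = E_y/2 = -9/2, [xy,y] = G_x/2 = 0, [yy,x] = F_y - G_x/2 = -97/4, [yy,y] = G_y/2 = -241/16
Gamma^x_ij = (G*[ij,x] - F*[ij,y])/(EG - F^2), Gamma^y_ij = (E*[ij,y] - F*[ij,x])/(EG - F^2)
Gamma_xxx = -87012/87377, Gamma_xxy = -37917/87377, Gamma_xyy = -179387/87377, Gamma_yxx = 1620/3799, Gamma_yxy = 324/3799, Gamma_yyy = -423/3799
d^2x/dtau^2 = -(Gamma_xxx*(-2)^2 + 2*Gamma_xxy*(-2)*(1/2) + Gamma_xyy*(1/2)^2) = 55141/15196
d^2y/dtau^2 = -(Gamma_yxx*(-2)^2 + 2*Gamma_yxy*(-2)*(1/2) + Gamma_yyy*(1/2)^2) = -22905/15196


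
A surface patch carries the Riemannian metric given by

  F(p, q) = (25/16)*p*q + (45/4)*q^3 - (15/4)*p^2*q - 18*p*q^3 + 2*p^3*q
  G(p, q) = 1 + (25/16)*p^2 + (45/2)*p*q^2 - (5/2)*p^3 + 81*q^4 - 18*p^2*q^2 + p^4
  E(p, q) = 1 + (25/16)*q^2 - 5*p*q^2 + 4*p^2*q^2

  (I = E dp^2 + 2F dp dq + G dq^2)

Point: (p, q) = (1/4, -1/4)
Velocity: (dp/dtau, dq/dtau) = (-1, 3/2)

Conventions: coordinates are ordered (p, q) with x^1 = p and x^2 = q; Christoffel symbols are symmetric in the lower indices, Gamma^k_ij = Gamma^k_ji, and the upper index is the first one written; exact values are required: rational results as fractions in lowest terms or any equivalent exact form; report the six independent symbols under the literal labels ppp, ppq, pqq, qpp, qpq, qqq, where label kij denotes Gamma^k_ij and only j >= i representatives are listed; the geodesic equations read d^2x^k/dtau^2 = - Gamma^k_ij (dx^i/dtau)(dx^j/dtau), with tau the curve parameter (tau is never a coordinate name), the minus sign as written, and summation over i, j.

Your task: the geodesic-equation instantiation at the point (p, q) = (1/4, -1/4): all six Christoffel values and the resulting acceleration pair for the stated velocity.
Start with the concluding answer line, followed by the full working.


Answer: Gamma_ppp = -12/217, Gamma_ppq = -18/217, Gamma_pqq = 108/217, Gamma_qpp = 52/217, Gamma_qpq = 78/217, Gamma_qqq = -468/217; accelerations (d^2p/dtau^2, d^2q/dtau^2) = (-285/217, 1235/217)

E = 265/256, F = -39/256, G = 425/256 at the point
E_p = -3/16, E_q = -9/32, F_p = 17/64, F_q = 93/64, G_p = 39/32, G_q = -117/16
EG - F^2 = 217/128;  g^inv = (128/217) * [[425/256, 39/256], [39/256, 265/256]]
first-kind symbols [ij,l] = (1/2)(d_i g_jl + d_j g_il - d_l g_ij): [pp,p] = E_p/2 = -3/32, [pp,q] = F_p - E_q/2 = 13/32, [pq,p] = E_q/2 = -9/64, [pq,q] = G_p/2 = 39/64, [qq,p] = F_q - G_p/2 = 27/32, [qq,q] = G_q/2 = -117/32
Gamma^p_ij = (G*[ij,p] - F*[ij,q])/(EG - F^2), Gamma^q_ij = (E*[ij,q] - F*[ij,p])/(EG - F^2)
Gamma_ppp = -12/217, Gamma_ppq = -18/217, Gamma_pqq = 108/217, Gamma_qpp = 52/217, Gamma_qpq = 78/217, Gamma_qqq = -468/217
d^2p/dtau^2 = -(Gamma_ppp*(-1)^2 + 2*Gamma_ppq*(-1)*(3/2) + Gamma_pqq*(3/2)^2) = -285/217
d^2q/dtau^2 = -(Gamma_qpp*(-1)^2 + 2*Gamma_qpq*(-1)*(3/2) + Gamma_qqq*(3/2)^2) = 1235/217


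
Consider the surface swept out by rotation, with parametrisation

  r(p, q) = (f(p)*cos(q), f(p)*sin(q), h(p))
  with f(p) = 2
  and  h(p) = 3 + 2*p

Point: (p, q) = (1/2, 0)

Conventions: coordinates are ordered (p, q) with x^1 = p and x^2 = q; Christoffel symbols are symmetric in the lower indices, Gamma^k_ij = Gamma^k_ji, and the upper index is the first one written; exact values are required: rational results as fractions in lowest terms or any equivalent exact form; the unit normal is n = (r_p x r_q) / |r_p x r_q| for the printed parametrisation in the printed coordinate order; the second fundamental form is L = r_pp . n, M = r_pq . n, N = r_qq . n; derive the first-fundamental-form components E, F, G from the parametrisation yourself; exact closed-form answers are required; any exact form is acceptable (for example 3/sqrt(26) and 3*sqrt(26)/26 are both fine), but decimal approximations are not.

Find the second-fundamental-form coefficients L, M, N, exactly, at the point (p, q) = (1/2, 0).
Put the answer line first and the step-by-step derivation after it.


Answer: L = 0, M = 0, N = 2

f = 2, f' = 0, f'' = 0, h' = 2, h'' = 0
E = 4, F = 0, G = 4; answer radicand W^2 = 4
unnormalised second-form numerators: l = 0, m = 0, n = 4; L = l/sqrt(4), and similarly M = m/sqrt(W^2), N = n/sqrt(W^2)


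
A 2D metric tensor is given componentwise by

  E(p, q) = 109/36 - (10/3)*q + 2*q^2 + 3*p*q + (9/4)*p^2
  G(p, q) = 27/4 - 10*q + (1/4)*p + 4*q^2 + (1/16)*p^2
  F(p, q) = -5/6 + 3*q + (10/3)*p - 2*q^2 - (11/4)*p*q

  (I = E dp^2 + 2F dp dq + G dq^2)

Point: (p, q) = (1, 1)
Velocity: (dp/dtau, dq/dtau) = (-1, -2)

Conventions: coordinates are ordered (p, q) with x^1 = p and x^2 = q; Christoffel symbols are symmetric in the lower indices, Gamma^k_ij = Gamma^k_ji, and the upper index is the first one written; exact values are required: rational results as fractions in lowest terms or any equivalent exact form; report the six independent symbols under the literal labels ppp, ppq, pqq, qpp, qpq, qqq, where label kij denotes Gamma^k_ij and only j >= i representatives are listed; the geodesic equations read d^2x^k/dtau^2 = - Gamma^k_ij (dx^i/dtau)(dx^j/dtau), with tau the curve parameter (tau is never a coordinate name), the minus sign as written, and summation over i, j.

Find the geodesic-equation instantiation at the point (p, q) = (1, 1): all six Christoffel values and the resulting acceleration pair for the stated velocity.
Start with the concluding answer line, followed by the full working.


Answer: Gamma_ppp = 2835/3926, Gamma_ppq = 1041/3926, Gamma_pqq = -7911/15704, Gamma_qpp = -3310/1963, Gamma_qpq = -21/1963, Gamma_qqq = -2299/3926; accelerations (d^2p/dtau^2, d^2q/dtau^2) = (456/1963, 7992/1963)

E = 125/18, F = 3/4, G = 17/16 at the point
E_p = 15/2, E_q = 11/3, F_p = 7/12, F_q = -15/4, G_p = 3/8, G_q = -2
EG - F^2 = 1963/288;  g^inv = (288/1963) * [[17/16, -3/4], [-3/4, 125/18]]
first-kind symbols [ij,l] = (1/2)(d_i g_jl + d_j g_il - d_l g_ij): [pp,p] = E_p/2 = 15/4, [pp,q] = F_p - E_q/2 = -5/4, [pq,p] = E_q/2 = 11/6, [pq,q] = G_p/2 = 3/16, [qq,p] = F_q - G_p/2 = -63/16, [qq,q] = G_q/2 = -1
Gamma^p_ij = (G*[ij,p] - F*[ij,q])/(EG - F^2), Gamma^q_ij = (E*[ij,q] - F*[ij,p])/(EG - F^2)
Gamma_ppp = 2835/3926, Gamma_ppq = 1041/3926, Gamma_pqq = -7911/15704, Gamma_qpp = -3310/1963, Gamma_qpq = -21/1963, Gamma_qqq = -2299/3926
d^2p/dtau^2 = -(Gamma_ppp*(-1)^2 + 2*Gamma_ppq*(-1)*(-2) + Gamma_pqq*(-2)^2) = 456/1963
d^2q/dtau^2 = -(Gamma_qpp*(-1)^2 + 2*Gamma_qpq*(-1)*(-2) + Gamma_qqq*(-2)^2) = 7992/1963


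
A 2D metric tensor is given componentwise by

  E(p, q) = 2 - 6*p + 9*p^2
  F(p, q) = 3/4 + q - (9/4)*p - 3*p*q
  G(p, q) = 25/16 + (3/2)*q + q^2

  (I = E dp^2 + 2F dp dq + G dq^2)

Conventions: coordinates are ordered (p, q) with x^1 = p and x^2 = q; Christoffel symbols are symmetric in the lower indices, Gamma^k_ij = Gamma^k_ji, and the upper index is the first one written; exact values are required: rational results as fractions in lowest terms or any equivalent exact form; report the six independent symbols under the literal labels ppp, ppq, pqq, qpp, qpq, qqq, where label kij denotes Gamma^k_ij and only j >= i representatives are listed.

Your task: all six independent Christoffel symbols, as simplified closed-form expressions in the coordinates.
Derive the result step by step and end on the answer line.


E = 2 - 6*p + 9*p^2; F = 3/4 + q - (9/4)*p - 3*p*q; G = 25/16 + (3/2)*q + q^2
Gamma^k_ij = (1/2) g^{kl} (d_i g_jl + d_j g_il - d_l g_ij), with g^inv = (1/(EG-F^2)) [[G, -F], [-F, E]]
first partials: E_p = -6 + 18*p, E_q = 0, F_p = -9/4 - 3*q, F_q = 1 - 3*p, G_p = 0, G_q = 3/2 + 2*q
D = EG - F^2 = 41/16 + (3/2)*q - 6*p + q^2 + 9*p^2
expanded: Gamma^p_pp = (G E_p - 2F F_p + F E_q)/(2D), Gamma^p_pq = (G E_q - F G_p)/(2D), Gamma^p_qq = (2G F_q - G G_p - F G_q)/(2D), Gamma^q_pp = (2E F_p - E E_q - F E_p)/(2D), Gamma^q_pq = (E G_p - F E_q)/(2D), Gamma^q_qq = (E G_q - 2F F_q + F G_p)/(2D); substitute and cancel common factors

Answer: Gamma_ppp = (144*p - 48)/(144*p^2 - 96*p + 16*q^2 + 24*q + 41), Gamma_ppq = 0, Gamma_pqq = (16 - 48*p)/(144*p^2 - 96*p + 16*q^2 + 24*q + 41), Gamma_qpp = (-48*q - 36)/(144*p^2 - 96*p + 16*q^2 + 24*q + 41), Gamma_qpq = 0, Gamma_qqq = (16*q + 12)/(144*p^2 - 96*p + 16*q^2 + 24*q + 41)


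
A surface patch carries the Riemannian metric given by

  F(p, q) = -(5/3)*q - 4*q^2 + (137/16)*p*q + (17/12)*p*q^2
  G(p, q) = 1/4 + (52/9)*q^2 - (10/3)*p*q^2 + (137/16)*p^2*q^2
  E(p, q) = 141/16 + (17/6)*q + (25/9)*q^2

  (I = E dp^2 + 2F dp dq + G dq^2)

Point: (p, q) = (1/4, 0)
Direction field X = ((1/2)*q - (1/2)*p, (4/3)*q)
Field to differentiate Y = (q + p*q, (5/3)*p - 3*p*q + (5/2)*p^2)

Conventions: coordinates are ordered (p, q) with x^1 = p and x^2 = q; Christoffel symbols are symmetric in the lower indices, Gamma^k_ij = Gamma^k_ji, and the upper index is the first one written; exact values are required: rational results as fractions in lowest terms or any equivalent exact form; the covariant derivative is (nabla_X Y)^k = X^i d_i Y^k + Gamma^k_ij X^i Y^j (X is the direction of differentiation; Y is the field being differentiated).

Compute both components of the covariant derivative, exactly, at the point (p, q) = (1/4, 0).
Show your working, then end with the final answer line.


E = 141/16, F = 0, G = 1/4 at the point
E_p = 0, E_q = 17/6, F_p = 0, F_q = 91/192, G_p = 0, G_q = 0
EG - F^2 = 141/64;  g^inv = (64/141) * [[1/4, 0], [0, 141/16]]
first-kind symbols [ij,l] = (1/2)(d_i g_jl + d_j g_il - d_l g_ij): [pp,p] = E_p/2 = 0, [pp,q] = F_p - E_q/2 = -17/12, [pq,p] = E_q/2 = 17/12, [pq,q] = G_p/2 = 0, [qq,p] = F_q - G_p/2 = 91/192, [qq,q] = G_q/2 = 0
Gamma^p_ij = (G*[ij,p] - F*[ij,q])/(EG - F^2), Gamma^q_ij = (E*[ij,q] - F*[ij,p])/(EG - F^2)
Gamma_ppp = 0, Gamma_ppq = 68/423, Gamma_pqq = 91/1692, Gamma_qpp = -17/3, Gamma_qpq = 0, Gamma_qqq = 0
X = (-1/8, 0), Y = (0, 55/96) at the point

Answer: (nabla_X Y)^p = -935/81216, (nabla_X Y)^q = -35/96
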